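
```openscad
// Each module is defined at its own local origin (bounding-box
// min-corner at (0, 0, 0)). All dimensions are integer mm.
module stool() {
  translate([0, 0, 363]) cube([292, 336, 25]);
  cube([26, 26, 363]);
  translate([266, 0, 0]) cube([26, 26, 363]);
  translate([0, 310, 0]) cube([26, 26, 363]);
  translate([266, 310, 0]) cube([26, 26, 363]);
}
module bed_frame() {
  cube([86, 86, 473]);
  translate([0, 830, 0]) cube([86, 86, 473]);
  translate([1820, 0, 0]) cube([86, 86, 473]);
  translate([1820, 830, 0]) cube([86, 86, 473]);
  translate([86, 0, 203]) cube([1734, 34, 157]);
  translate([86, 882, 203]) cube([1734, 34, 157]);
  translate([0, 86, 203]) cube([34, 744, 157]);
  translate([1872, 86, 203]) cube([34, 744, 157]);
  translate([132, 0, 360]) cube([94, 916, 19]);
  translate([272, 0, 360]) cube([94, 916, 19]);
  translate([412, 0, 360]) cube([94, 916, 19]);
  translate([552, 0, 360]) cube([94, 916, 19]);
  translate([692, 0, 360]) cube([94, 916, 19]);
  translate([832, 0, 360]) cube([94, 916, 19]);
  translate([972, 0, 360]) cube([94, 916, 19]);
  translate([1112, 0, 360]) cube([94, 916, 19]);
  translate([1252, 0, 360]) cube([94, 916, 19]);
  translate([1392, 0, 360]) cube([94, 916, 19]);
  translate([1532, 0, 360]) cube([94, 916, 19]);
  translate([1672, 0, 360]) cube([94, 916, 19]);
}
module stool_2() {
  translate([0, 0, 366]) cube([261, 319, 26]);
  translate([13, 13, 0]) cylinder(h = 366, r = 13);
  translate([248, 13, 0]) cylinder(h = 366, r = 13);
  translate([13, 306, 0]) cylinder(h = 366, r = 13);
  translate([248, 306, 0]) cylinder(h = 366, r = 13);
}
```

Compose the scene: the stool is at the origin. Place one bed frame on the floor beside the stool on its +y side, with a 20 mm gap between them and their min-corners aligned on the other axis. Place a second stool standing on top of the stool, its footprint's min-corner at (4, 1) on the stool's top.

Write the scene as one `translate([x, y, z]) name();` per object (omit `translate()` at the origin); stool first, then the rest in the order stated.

stool();
translate([0, 356, 0]) bed_frame();
translate([4, 1, 388]) stool_2();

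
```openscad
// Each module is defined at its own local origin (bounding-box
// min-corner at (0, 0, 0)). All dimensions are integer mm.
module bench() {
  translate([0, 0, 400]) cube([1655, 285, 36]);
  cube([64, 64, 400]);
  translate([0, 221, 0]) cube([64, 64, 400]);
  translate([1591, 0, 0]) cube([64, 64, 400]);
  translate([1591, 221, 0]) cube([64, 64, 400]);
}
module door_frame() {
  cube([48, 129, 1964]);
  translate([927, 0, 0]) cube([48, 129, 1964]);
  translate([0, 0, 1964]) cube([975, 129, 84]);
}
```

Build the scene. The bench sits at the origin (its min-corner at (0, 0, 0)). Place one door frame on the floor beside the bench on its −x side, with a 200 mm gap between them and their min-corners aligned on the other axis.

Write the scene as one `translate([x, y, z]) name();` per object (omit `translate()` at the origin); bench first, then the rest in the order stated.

bench();
translate([-1175, 0, 0]) door_frame();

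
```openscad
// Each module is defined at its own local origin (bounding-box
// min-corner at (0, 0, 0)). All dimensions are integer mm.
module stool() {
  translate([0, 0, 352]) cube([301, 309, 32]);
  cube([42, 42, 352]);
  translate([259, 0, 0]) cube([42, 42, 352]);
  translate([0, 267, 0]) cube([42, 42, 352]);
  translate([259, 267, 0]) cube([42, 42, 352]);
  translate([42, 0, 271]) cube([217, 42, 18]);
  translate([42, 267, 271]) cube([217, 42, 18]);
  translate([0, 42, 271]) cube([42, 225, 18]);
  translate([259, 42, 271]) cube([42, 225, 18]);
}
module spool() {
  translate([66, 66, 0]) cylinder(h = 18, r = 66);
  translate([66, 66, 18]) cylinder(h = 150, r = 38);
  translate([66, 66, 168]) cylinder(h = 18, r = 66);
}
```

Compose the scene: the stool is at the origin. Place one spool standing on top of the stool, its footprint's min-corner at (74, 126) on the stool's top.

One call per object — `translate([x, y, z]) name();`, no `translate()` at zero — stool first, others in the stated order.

stool();
translate([74, 126, 384]) spool();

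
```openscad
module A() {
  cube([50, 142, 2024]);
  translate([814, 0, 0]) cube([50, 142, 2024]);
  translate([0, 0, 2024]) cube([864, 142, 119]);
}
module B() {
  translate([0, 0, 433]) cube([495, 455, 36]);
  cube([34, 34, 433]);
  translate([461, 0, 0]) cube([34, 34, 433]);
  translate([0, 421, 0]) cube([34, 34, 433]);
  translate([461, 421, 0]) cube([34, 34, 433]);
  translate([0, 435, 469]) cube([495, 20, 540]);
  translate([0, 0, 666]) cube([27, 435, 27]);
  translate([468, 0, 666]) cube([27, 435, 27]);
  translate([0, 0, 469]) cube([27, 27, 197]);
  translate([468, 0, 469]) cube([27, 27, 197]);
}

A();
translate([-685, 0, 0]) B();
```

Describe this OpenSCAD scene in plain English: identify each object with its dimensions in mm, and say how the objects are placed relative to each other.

A is a rectangular door frame: two vertical jambs of 50×142 mm section, 2024 mm tall, with a clear opening 764 mm wide between their inner faces. A header 119 mm tall and 142 mm deep lies on top of the jambs and spans the full outside width.

B is a chair: 495×455 mm seat, 36 mm thick, top at z = 469 mm, on four 34 mm square corner legs flush with the seat edges. A 20 mm thick backrest slab spans the full seat width, extending 540 mm above the seat top, its back face flush with the seat's +y edge. Two armrests of 27×27 mm section run along each side from the seat's front edge to the front of the backrest, top faces 224 mm above the seat top and outer faces flush with the seat's x-edges; a 27×27 mm post under the front of each armrest stands on the seat at the front corner.

The chair is on the floor beside the door frame on its −x side.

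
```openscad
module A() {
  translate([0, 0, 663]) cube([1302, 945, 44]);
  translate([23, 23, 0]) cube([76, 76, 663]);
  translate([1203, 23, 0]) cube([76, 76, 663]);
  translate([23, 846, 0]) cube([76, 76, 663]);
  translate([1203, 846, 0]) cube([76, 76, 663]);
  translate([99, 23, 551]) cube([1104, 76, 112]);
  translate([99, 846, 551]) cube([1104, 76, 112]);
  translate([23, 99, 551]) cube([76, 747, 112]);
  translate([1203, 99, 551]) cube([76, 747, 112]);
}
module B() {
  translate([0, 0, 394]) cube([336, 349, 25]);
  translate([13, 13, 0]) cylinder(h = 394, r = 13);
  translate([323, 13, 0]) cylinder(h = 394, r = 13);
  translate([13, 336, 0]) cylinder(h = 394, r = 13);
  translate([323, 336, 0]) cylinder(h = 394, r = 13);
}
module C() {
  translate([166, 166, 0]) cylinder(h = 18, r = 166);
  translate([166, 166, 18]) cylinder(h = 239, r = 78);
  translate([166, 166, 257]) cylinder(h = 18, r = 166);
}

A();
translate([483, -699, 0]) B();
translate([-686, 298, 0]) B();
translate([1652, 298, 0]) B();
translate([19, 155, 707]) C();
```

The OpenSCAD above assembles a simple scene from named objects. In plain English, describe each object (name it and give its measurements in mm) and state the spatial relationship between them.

A is a table with a 1302×945 mm rectangular top, 44 mm thick, top surface at z = 707 mm, supported by four 76×76 mm square legs, each inset 23 mm from the nearest pair of top edges, running from the floor. Four apron rails, 76 mm thick and 112 mm tall, run between adjacent legs with their top edges flush with the underside of the top and their outer faces flush with the legs' outer faces.

B is a four-legged stool. The seat is 336×349 mm, 25 mm thick, top at z = 419 mm. It stands on four round legs, each 26 mm in diameter, from z = 0 to the seat underside, each leg's axis is inset half a diameter from the nearest pair of seat edges (so the leg's bounding box is flush with the corner).

C is a spool: two coaxial disc flanges of radius 166 mm and thickness 18 mm, joined by a core cylinder of radius 78 mm and height 239 mm. The lower flange rests on z = 0 and the three cylinders share a vertical axis.

Three stools sit around the table at the −y, −x, +x sides. The spool is on top of the table.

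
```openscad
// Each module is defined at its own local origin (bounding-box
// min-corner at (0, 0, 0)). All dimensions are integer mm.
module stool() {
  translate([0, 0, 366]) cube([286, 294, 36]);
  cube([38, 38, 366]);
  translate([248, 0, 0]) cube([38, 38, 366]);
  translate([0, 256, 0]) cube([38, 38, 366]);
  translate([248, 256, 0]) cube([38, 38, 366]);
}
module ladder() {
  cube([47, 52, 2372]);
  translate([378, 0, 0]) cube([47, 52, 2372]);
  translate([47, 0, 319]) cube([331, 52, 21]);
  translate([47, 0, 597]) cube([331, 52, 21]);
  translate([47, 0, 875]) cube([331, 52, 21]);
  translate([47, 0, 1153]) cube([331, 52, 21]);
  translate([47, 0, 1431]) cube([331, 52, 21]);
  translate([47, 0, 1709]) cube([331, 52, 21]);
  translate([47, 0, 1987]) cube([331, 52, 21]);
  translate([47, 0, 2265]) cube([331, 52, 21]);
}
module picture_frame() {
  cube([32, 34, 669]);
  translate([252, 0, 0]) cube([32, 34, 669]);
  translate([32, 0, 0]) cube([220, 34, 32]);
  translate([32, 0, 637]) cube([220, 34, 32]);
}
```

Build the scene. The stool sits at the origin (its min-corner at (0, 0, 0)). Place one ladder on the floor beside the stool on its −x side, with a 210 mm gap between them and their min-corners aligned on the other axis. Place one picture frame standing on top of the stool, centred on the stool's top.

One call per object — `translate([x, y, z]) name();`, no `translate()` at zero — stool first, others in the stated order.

stool();
translate([-635, 0, 0]) ladder();
translate([1, 130, 402]) picture_frame();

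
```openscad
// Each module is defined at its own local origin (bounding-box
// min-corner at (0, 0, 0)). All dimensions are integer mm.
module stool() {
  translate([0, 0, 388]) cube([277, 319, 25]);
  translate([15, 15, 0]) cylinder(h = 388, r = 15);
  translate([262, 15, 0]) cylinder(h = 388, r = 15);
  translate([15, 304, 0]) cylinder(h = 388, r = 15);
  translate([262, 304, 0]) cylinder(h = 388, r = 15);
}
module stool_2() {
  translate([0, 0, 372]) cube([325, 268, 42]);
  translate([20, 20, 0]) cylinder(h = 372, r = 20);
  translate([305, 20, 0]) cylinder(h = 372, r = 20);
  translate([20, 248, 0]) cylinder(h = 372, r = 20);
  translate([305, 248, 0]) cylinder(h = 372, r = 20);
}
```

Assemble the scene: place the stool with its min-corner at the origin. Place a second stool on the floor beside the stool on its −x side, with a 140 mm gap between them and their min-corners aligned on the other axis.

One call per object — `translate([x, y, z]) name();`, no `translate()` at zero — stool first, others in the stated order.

stool();
translate([-465, 0, 0]) stool_2();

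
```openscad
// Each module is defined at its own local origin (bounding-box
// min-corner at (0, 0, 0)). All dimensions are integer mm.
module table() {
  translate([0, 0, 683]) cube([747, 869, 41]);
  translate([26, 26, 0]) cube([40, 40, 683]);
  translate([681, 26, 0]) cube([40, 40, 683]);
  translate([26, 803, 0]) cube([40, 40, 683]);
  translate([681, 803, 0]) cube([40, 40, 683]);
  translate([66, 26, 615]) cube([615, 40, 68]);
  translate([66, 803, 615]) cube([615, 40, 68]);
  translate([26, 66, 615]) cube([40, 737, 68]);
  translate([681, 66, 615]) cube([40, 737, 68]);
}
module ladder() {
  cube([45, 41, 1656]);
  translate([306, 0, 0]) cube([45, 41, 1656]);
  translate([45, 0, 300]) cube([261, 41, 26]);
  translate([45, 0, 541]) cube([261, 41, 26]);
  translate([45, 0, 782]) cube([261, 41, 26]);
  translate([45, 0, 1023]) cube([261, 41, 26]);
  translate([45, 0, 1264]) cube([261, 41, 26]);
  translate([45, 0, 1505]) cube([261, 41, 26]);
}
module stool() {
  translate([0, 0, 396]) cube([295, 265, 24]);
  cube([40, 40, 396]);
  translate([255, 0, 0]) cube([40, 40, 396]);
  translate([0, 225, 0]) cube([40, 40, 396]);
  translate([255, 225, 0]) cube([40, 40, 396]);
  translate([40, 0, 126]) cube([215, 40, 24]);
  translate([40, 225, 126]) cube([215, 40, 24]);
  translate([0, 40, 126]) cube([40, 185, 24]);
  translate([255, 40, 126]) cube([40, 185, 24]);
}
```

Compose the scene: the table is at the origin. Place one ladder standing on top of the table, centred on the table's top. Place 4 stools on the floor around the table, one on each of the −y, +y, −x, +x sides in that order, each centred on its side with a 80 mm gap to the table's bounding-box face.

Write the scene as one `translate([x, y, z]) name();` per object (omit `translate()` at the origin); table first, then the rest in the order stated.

table();
translate([198, 414, 724]) ladder();
translate([226, -345, 0]) stool();
translate([226, 949, 0]) stool();
translate([-375, 302, 0]) stool();
translate([827, 302, 0]) stool();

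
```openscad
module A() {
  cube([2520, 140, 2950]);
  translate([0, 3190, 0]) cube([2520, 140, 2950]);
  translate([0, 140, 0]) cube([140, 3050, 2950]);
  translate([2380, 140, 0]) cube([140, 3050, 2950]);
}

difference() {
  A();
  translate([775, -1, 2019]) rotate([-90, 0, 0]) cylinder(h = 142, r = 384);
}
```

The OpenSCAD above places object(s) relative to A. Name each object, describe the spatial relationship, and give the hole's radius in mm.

A is a house frame. The house frame has a circular hole through its front wall. The hole's radius is 384 mm.

The subtracted cylinder has r = 384 mm.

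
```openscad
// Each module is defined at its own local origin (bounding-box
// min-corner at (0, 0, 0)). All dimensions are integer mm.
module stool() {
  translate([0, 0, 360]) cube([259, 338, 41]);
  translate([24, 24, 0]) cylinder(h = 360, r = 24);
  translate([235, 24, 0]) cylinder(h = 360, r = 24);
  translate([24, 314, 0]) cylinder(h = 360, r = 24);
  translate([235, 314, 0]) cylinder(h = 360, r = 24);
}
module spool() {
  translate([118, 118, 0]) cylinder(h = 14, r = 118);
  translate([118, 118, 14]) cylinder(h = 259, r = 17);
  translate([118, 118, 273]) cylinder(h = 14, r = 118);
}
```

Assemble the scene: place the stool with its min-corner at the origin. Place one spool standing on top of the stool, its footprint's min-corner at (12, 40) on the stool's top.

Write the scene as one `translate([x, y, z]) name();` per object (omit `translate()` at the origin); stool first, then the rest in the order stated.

stool();
translate([12, 40, 401]) spool();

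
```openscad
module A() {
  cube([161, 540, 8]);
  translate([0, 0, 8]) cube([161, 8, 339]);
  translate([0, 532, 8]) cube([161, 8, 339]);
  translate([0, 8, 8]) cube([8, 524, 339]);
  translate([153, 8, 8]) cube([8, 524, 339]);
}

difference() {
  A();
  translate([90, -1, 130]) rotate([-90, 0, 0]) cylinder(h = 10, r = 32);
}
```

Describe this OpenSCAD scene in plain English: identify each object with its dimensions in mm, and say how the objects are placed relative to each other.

A is an open-topped rectangular box: outside dimensions 161×540×347 mm, with a uniform wall and base thickness of 8 mm. The base is a full 161×540 slab on the floor; four walls sit on top of the base. The front and back walls (the −y and +y sides) span the full width; the two side walls fit between them.

The open box has a circular hole of radius 32 mm through its front wall, centred at (x = 90, z = 130).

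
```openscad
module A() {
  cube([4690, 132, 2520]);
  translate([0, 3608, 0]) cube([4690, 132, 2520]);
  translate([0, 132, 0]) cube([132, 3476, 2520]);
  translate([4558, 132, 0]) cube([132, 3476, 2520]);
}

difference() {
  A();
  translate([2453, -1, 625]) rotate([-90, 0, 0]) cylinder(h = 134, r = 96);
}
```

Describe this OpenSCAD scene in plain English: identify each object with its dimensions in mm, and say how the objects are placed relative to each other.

A is a box-shaped house frame (walls only): outside footprint 4690×3740 mm, wall height 2520 mm, wall thickness 132 mm. The two y-facing walls run the full x-width; the two x-facing walls fit between the inner faces of the y-facing walls.

The house frame has a circular hole of radius 96 mm through its front wall, centred at (x = 2453, z = 625).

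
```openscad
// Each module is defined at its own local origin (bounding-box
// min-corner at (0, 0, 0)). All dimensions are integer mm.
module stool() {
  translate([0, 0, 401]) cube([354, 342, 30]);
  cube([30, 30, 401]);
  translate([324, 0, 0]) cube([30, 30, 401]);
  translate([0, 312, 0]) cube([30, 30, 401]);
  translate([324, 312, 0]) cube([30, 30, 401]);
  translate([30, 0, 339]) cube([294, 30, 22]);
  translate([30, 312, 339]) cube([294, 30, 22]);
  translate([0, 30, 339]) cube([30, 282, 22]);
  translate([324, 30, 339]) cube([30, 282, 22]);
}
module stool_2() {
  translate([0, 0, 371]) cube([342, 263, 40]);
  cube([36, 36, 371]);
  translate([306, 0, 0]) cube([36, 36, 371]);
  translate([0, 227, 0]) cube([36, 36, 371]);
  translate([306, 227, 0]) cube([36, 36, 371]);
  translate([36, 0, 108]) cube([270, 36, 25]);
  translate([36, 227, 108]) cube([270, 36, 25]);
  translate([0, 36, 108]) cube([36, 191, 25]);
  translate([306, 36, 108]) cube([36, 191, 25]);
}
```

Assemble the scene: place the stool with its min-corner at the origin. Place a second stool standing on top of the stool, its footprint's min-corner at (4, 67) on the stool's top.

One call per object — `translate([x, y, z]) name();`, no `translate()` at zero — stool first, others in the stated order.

stool();
translate([4, 67, 431]) stool_2();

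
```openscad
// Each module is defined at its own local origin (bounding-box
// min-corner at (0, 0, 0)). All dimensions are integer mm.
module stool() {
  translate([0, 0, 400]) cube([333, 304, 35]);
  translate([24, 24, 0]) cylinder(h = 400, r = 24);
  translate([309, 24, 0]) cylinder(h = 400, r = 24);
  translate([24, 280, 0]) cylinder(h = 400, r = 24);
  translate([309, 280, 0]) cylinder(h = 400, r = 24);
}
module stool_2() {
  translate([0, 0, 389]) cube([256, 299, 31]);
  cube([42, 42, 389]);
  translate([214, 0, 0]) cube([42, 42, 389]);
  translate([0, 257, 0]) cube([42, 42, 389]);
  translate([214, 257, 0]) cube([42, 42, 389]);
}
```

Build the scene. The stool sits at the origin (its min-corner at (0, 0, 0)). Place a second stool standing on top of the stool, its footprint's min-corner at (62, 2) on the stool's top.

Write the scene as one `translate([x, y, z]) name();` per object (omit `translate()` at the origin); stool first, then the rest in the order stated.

stool();
translate([62, 2, 435]) stool_2();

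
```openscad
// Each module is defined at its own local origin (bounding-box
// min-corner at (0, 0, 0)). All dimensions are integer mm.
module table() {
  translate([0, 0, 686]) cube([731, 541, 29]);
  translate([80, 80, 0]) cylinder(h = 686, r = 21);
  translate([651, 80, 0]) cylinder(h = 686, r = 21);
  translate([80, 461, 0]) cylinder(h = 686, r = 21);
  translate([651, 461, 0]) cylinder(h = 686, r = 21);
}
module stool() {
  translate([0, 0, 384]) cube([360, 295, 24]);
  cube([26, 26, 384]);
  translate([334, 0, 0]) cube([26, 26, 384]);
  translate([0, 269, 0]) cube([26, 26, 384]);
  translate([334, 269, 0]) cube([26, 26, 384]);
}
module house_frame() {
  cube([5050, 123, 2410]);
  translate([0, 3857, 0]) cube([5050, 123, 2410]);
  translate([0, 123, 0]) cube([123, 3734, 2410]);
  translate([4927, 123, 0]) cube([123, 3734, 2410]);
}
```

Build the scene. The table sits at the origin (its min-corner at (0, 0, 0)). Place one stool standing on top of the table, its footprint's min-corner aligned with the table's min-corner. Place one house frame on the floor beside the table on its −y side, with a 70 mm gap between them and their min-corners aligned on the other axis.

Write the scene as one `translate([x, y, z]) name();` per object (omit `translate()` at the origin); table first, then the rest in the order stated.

table();
translate([0, 0, 715]) stool();
translate([0, -4050, 0]) house_frame();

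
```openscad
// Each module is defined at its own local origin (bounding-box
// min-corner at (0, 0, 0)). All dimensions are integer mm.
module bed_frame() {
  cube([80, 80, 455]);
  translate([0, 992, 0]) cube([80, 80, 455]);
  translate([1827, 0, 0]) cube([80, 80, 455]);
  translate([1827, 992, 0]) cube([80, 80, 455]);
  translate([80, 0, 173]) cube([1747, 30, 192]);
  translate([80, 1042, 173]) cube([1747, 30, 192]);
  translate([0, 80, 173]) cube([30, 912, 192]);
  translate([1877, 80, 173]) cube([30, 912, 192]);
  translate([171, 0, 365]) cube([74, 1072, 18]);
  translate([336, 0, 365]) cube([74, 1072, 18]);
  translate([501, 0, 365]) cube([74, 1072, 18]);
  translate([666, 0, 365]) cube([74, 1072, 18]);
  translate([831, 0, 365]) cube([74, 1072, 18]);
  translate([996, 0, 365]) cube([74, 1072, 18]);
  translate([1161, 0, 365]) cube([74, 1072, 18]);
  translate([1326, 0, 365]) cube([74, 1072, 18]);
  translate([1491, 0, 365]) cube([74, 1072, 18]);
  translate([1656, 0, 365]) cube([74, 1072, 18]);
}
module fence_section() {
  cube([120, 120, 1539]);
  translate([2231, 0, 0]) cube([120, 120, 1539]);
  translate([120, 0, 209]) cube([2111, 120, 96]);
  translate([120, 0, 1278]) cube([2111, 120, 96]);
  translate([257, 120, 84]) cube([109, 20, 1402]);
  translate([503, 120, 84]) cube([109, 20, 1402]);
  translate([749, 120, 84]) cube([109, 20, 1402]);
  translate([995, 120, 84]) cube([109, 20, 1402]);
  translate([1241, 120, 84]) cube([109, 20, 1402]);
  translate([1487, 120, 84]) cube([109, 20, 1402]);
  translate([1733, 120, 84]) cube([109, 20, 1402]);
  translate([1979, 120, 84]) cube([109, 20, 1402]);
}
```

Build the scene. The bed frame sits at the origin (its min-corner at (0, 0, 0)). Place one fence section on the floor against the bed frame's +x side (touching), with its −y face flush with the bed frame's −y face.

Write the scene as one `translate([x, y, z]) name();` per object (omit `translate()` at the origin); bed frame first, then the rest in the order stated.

bed_frame();
translate([1907, 0, 0]) fence_section();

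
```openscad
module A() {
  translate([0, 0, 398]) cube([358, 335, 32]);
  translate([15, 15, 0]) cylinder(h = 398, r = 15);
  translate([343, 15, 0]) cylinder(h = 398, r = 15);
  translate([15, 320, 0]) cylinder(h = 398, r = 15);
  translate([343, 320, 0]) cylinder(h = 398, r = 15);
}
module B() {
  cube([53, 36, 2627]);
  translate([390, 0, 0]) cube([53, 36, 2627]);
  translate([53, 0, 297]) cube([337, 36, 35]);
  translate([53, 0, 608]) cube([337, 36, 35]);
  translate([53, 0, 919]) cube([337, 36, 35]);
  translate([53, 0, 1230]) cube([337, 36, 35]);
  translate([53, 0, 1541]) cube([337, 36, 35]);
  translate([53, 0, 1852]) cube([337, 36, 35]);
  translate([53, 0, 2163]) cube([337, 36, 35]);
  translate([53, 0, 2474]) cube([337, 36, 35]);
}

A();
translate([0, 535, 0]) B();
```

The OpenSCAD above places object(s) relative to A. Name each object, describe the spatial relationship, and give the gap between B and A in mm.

The ladder's nearest face is 200 mm from the stool's +y face.

A is a stool. B is a ladder. The ladder is on the floor beside the stool on its +y side. The gap between the ladder and the stool is 200 mm.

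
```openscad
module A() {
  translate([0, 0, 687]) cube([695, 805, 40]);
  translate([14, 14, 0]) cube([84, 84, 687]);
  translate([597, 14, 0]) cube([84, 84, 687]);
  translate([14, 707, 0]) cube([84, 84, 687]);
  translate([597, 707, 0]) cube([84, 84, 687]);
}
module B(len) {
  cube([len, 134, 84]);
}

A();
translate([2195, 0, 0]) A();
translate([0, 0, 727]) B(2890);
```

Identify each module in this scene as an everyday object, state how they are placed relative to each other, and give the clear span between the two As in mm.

Second table starts at x = 2195; first ends at x = 695; clear span = 2195 − 695 = 1500 mm.

A is a table. B is a beam. A beam spans the tops of two tables. The clear span between the two tables is 1500 mm.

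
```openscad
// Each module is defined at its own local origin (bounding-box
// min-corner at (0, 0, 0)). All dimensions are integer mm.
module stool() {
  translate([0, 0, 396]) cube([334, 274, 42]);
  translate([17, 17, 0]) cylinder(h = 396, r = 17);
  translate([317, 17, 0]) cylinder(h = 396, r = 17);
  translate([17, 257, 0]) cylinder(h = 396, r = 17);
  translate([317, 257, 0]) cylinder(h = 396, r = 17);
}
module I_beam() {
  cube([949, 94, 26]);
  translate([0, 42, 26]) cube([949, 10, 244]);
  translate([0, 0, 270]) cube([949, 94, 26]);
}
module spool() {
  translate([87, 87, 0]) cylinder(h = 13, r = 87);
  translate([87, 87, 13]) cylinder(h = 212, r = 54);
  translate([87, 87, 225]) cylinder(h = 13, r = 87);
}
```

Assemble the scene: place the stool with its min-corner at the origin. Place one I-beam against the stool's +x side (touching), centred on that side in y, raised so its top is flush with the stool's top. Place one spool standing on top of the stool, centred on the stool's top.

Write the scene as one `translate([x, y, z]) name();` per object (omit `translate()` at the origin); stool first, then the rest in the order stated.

stool();
translate([334, 90, 142]) I_beam();
translate([80, 50, 438]) spool();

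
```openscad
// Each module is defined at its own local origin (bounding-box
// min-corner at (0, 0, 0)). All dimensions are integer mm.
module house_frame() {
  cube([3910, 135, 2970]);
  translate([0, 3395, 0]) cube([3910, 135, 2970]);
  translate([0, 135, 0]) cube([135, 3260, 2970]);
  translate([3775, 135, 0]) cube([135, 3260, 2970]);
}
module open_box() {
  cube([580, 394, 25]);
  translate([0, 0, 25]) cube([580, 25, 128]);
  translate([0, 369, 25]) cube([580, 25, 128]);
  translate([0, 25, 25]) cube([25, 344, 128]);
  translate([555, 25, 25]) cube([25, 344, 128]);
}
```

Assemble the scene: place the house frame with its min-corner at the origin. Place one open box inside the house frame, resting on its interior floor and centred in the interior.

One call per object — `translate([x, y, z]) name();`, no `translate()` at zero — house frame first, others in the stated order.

house_frame();
translate([1665, 1568, 0]) open_box();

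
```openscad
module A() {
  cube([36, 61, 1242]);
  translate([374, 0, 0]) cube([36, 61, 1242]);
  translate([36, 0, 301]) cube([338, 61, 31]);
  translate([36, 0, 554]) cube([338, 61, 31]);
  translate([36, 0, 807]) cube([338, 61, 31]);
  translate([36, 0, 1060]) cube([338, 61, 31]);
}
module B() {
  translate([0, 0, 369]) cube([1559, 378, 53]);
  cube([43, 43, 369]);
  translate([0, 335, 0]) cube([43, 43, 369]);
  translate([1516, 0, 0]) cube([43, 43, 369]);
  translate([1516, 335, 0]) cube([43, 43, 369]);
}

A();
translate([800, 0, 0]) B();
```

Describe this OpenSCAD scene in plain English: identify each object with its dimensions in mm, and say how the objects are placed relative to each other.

A is a wooden ladder with two side rails of 36×61 mm section and 1242 mm height, set 410 mm apart overall. Between them run 4 rectangular rungs (61 mm deep, 31 mm thick), front faces flush with the rails' −y face. The bottom of the first rung is 301 mm above the floor and each subsequent rung is 253 mm higher than the one below.

B is a long wooden bench with a 1559 mm (x) × 378 mm (y) seat, 53 mm thick, its top surface 422 mm above the floor. Four 43 mm square legs at the seat corners, flush with the edges, run from z = 0 to the seat underside.

The bench is on the floor beside the ladder on its +x side.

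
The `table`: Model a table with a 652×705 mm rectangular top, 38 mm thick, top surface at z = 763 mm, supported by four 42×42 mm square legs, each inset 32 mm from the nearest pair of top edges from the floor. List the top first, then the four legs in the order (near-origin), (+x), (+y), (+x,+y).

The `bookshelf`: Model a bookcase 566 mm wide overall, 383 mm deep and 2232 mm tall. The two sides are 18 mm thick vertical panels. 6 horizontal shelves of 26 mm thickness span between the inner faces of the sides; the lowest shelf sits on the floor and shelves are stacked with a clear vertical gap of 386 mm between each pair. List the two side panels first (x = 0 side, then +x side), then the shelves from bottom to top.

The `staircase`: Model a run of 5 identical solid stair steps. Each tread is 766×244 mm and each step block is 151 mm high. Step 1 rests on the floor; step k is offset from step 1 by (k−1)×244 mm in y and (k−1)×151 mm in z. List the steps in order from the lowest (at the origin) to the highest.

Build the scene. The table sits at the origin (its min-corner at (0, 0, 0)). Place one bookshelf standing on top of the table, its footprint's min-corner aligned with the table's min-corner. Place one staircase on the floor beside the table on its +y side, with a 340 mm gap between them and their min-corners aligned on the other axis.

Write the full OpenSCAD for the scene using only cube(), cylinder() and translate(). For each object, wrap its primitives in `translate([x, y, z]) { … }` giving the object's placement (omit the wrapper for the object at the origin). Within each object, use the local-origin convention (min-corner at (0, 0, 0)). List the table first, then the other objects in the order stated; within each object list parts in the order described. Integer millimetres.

translate([0, 0, 725]) cube([652, 705, 38]);
translate([32, 32, 0]) cube([42, 42, 725]);
translate([578, 32, 0]) cube([42, 42, 725]);
translate([32, 631, 0]) cube([42, 42, 725]);
translate([578, 631, 0]) cube([42, 42, 725]);
translate([0, 0, 763]) {
  cube([18, 383, 2232]);
  translate([548, 0, 0]) cube([18, 383, 2232]);
  translate([18, 0, 0]) cube([530, 383, 26]);
  translate([18, 0, 412]) cube([530, 383, 26]);
  translate([18, 0, 824]) cube([530, 383, 26]);
  translate([18, 0, 1236]) cube([530, 383, 26]);
  translate([18, 0, 1648]) cube([530, 383, 26]);
  translate([18, 0, 2060]) cube([530, 383, 26]);
}
translate([0, 1045, 0]) {
  cube([766, 244, 151]);
  translate([0, 244, 151]) cube([766, 244, 151]);
  translate([0, 488, 302]) cube([766, 244, 151]);
  translate([0, 732, 453]) cube([766, 244, 151]);
  translate([0, 976, 604]) cube([766, 244, 151]);
}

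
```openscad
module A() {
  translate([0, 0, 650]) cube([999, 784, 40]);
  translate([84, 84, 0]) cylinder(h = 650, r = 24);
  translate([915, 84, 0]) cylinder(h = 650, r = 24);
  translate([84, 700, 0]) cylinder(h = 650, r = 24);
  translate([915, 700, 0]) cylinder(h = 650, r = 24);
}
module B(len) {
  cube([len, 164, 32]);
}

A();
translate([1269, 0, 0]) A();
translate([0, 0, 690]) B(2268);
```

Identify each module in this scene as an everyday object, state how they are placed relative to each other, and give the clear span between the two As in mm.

A is a table. B is a beam. A beam spans the tops of two tables. The clear span between the two tables is 270 mm.

Second table starts at x = 1269; first ends at x = 999; clear span = 1269 − 999 = 270 mm.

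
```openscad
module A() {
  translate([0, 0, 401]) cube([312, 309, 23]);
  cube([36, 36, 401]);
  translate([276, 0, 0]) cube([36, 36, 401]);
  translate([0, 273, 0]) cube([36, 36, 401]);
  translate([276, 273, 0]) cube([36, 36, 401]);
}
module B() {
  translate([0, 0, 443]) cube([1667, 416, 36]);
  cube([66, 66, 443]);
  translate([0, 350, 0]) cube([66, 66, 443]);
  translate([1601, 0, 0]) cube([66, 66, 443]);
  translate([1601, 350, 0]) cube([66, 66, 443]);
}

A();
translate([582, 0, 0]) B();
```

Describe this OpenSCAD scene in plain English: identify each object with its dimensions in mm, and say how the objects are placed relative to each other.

A is a four-legged stool. The seat is 312×309 mm, 23 mm thick, top at z = 424 mm. It stands on four square legs, each 36×36 mm in cross-section, from z = 0 to the seat underside, each flush with a corner of the seat.

B is a bench: a 1667×416 mm seat slab, 36 mm thick, top at z = 479 mm, on four 66×66 mm square legs flush with the seat corners and standing on z = 0.

The bench is on the floor beside the stool on its +x side.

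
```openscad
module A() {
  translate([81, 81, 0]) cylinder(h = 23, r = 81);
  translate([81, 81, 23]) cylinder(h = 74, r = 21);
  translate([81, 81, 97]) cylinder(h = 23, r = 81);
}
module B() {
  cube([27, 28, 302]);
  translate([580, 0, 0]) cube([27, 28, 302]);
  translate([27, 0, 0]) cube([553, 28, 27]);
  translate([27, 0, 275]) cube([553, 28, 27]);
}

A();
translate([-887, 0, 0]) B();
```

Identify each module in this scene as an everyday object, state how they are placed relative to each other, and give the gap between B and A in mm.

A is a spool. B is a picture frame. The picture frame is on the floor beside the spool on its −x side. The gap between the picture frame and the spool is 280 mm.

The picture frame's nearest face is 280 mm from the spool's −x face.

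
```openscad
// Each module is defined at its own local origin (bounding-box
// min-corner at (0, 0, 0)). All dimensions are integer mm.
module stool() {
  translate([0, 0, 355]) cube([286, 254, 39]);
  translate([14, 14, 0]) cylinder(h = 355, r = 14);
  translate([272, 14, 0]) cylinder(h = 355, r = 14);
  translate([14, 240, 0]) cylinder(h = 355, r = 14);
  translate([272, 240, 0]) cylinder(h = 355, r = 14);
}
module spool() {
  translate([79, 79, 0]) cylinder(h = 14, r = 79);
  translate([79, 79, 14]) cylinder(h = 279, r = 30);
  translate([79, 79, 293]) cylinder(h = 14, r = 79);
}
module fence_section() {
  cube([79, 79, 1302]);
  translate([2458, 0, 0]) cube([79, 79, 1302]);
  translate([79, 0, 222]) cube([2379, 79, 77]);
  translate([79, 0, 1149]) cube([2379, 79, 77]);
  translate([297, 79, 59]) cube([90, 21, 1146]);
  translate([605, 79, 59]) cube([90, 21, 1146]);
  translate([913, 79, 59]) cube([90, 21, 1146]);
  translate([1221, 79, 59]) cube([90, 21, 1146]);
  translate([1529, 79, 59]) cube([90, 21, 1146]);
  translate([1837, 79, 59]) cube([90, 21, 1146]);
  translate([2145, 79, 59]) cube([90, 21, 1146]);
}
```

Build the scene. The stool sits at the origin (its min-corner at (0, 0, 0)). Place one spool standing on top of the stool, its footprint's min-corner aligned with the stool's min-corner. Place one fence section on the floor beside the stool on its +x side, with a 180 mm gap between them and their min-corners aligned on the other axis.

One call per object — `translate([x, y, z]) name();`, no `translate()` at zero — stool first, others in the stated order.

stool();
translate([0, 0, 394]) spool();
translate([466, 0, 0]) fence_section();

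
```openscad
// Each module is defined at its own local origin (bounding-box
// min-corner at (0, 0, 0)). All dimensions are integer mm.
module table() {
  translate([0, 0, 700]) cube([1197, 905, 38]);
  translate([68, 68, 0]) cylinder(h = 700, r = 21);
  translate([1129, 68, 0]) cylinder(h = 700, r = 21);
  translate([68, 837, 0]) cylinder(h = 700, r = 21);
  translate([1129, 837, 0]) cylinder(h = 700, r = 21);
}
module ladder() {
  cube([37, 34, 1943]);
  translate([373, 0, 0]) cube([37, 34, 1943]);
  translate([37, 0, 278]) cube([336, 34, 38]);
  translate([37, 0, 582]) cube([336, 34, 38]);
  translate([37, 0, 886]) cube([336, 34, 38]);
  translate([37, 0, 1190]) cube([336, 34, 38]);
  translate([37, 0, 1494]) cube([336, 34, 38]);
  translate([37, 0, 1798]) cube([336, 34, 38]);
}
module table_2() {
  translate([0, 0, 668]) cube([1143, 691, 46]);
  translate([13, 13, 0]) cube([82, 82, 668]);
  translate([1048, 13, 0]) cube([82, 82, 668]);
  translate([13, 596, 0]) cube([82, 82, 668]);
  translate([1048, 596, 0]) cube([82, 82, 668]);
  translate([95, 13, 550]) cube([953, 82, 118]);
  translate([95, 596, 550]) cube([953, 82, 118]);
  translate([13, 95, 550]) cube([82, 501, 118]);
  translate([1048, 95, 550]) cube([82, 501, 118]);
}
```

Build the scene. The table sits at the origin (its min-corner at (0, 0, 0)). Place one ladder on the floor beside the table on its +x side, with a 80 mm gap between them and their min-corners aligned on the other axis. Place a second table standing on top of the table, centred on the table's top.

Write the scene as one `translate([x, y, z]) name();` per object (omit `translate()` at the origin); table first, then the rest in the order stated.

table();
translate([1277, 0, 0]) ladder();
translate([27, 107, 738]) table_2();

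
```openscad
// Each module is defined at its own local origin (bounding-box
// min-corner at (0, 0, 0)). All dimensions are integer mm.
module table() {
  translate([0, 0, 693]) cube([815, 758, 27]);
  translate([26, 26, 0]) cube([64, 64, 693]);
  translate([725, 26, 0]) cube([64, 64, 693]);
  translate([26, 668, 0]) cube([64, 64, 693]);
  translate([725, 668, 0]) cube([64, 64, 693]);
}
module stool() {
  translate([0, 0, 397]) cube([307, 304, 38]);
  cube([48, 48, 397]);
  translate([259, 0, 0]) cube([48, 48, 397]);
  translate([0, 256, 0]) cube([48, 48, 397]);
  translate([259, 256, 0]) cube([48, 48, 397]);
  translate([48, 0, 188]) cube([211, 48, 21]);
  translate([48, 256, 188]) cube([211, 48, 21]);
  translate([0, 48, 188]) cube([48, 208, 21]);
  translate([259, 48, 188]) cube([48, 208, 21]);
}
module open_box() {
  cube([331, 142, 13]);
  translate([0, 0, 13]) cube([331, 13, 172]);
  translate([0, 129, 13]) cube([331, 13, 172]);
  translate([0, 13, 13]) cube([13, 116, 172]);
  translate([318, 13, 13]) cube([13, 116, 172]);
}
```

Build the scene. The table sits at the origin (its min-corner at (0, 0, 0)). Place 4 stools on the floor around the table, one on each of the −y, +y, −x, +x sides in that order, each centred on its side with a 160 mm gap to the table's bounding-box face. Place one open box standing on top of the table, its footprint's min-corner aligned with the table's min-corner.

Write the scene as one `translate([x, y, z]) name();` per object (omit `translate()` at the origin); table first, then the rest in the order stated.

table();
translate([254, -464, 0]) stool();
translate([254, 918, 0]) stool();
translate([-467, 227, 0]) stool();
translate([975, 227, 0]) stool();
translate([0, 0, 720]) open_box();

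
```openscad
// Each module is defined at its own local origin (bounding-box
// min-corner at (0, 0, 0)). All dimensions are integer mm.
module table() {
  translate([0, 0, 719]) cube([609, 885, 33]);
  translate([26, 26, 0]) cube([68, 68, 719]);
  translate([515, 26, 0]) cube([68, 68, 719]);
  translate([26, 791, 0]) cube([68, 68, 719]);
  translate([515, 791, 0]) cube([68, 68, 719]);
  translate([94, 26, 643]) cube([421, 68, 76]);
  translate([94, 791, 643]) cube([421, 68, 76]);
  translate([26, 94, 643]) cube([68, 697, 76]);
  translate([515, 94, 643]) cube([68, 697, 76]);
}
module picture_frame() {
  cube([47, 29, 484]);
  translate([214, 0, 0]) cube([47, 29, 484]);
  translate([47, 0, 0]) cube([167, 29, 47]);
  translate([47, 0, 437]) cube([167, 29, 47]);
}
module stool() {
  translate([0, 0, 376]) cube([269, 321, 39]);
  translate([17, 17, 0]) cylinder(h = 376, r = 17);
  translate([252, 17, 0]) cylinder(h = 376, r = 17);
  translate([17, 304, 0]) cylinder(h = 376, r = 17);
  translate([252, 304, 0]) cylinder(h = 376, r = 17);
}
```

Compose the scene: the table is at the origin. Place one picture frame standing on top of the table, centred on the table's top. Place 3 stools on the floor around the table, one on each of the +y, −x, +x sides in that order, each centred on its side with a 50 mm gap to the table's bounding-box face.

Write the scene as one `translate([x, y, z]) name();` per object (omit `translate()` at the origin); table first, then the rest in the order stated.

table();
translate([174, 428, 752]) picture_frame();
translate([170, 935, 0]) stool();
translate([-319, 282, 0]) stool();
translate([659, 282, 0]) stool();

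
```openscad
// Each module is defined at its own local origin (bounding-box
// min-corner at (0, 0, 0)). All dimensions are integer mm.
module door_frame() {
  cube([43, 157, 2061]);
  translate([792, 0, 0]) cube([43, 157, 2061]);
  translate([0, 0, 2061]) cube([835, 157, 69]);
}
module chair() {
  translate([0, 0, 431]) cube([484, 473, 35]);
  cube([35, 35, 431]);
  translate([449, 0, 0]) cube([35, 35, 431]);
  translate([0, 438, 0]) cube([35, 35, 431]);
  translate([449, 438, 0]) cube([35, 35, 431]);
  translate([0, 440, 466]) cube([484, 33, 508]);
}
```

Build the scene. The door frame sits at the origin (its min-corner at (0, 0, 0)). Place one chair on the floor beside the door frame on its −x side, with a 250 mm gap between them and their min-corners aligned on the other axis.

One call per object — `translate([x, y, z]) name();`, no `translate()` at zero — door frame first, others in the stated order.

door_frame();
translate([-734, 0, 0]) chair();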